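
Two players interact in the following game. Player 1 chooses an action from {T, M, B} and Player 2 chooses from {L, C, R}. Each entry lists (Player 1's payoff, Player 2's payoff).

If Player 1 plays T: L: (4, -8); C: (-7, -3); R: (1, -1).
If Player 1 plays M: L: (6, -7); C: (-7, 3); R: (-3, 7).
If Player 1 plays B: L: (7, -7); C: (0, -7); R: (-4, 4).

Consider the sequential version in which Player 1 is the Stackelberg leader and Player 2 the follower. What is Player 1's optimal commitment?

T

Work backward from Player 2's decision.
- T: Player 2 compares -8, -3, -1 and picks R; Player 1 would get 1.
- M: Player 2 compares -7, 3, 7 and picks R; Player 1 would get -3.
- B: Player 2 compares -7, -7, 4 and picks R; Player 1 would get -4.
Player 1's induced payoffs are 1, -3, -4, so Player 1 commits to T. Subgame-perfect outcome: (T, R) with payoffs (1, -1).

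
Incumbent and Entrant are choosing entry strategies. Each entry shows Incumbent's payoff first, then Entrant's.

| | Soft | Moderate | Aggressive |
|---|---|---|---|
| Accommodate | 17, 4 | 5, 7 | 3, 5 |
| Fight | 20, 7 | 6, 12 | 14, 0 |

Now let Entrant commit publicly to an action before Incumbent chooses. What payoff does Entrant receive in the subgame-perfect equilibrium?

Solve by backward induction (Entrant leads).
- Soft: BR = Fight, leader payoff 7.
- Moderate: BR = Fight, leader payoff 12.
- Aggressive: BR = Fight, leader payoff 0.
Entrant's induced payoffs are 7, 12, 0, so Entrant commits to Moderate. Subgame-perfect outcome: (Fight, Moderate) with payoffs (6, 12).

12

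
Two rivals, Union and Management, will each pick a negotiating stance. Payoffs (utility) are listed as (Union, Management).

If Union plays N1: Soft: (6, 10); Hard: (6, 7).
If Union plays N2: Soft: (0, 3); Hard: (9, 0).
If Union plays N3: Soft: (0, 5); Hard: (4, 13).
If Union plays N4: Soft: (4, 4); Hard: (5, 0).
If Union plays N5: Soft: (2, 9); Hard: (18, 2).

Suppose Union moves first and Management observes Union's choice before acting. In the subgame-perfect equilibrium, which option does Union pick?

N1

Management best-responds to each possible Union move:
- N1: BR = Soft, leader payoff 6.
- N2: BR = Soft, leader payoff 0.
- N3: BR = Hard, leader payoff 4.
- N4: BR = Soft, leader payoff 4.
- N5: BR = Soft, leader payoff 2.
Among 6, 0, 4, 4, 2, the best is 6 at N1. Subgame-perfect outcome: (N1, Soft) with payoffs (6, 10).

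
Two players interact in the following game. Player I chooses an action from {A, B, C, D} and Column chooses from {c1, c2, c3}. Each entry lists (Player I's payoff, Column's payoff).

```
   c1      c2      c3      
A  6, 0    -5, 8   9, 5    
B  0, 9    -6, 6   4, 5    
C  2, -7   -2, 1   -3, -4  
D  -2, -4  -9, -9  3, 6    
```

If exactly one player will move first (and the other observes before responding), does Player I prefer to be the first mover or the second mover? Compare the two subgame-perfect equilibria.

second

If Player I leads: Column's best replies are A→c2, B→c1, C→c2, D→c3; Player I's induced payoffs -5, 0, -2, 3; outcome (D, c3), payoffs (3, 6).
If Column leads: Player I's best replies are c1→A, c2→C, c3→A; Column's induced payoffs 0, 1, 5; outcome (A, c3), payoffs (9, 5).
Player I gets 3 moving first and 9 moving second, so Player I prefers to move second.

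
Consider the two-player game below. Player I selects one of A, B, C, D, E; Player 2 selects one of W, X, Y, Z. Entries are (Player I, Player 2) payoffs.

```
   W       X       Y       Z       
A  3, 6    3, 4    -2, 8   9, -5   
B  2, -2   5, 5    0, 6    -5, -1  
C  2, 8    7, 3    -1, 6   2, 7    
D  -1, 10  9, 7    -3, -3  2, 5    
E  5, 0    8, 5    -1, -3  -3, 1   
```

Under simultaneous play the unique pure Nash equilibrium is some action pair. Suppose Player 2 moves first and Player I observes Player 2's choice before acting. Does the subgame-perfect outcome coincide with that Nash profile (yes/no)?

no

Work backward from Player I's decision.
- W → Player I plays E (best of 3, 2, 2, -1, 5); Player 2 gets 0.
- X → Player I plays D (best of 3, 5, 7, 9, 8); Player 2 gets 7.
- Y → Player I plays B (best of -2, 0, -1, -3, -1); Player 2 gets 6.
- Z → Player I plays A (best of 9, -5, 2, 2, -3); Player 2 gets -5.
Player 2's induced payoffs are 0, 7, 6, -5, so Player 2 commits to X. Subgame-perfect outcome: (D, X) with payoffs (9, 7).
For the simultaneous game, intersect best replies.
Player I's best replies: W→E; X→D; Y→B; Z→A.
Player 2's best replies: A→Y; B→Y; C→W; D→W; E→X.
Only (B, Y) has each player best-responding; Nash payoffs (0, 6).
Sequential outcome (D, X) differs from the Nash profile (B, Y).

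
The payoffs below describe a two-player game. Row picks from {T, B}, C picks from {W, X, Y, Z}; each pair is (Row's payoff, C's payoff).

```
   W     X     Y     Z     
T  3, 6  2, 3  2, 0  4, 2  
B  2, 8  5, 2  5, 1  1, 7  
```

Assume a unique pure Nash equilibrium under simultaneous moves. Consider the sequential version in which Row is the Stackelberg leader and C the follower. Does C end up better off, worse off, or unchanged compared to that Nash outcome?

unchanged

C best-responds to each possible Row move:
- T: C compares 6, 3, 0, 2 and picks W; Row would get 3.
- B: C compares 8, 2, 1, 7 and picks W; Row would get 2.
Row's induced payoffs are 3, 2, so Row commits to T. Subgame-perfect outcome: (T, W) with payoffs (3, 6).
Now find the simultaneous Nash equilibrium.
Row's best replies: W→T; X→B; Y→B; Z→T.
C's best replies: T→W; B→W.
Only (T, W) has each player best-responding; Nash payoffs (3, 6).
C earns 6 sequentially versus 6 at the Nash outcome: unchanged.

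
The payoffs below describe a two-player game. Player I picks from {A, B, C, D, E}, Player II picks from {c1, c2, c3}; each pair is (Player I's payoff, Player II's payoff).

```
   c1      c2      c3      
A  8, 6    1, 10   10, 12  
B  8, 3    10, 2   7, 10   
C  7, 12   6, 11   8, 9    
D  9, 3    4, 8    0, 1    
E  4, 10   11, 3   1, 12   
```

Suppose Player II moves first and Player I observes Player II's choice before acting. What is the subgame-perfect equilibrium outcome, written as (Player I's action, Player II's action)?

Backward induction with Player II moving first.
- c1: Player I compares 8, 8, 7, 9, 4 and picks D; Player II would get 3.
- c2: Player I compares 1, 10, 6, 4, 11 and picks E; Player II would get 3.
- c3: Player I compares 10, 7, 8, 0, 1 and picks A; Player II would get 12.
Maximizing over 3, 3, 12, Player II chooses c3. Subgame-perfect outcome: (A, c3) with payoffs (10, 12).

(A, c3)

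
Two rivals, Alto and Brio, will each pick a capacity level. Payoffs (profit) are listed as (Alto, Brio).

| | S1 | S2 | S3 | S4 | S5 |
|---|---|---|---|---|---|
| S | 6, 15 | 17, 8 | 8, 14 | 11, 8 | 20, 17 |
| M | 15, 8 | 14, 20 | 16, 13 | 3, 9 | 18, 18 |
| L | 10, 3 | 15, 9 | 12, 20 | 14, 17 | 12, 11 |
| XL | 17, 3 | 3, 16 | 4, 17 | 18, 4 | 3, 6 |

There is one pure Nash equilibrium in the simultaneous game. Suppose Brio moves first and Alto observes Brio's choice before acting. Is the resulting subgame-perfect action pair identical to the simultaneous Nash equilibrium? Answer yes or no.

yes

Alto best-responds to each possible Brio move:
- S1 → Alto plays XL (best of 6, 15, 10, 17); Brio gets 3.
- S2 → Alto plays S (best of 17, 14, 15, 3); Brio gets 8.
- S3 → Alto plays M (best of 8, 16, 12, 4); Brio gets 13.
- S4 → Alto plays XL (best of 11, 3, 14, 18); Brio gets 4.
- S5 → Alto plays S (best of 20, 18, 12, 3); Brio gets 17.
Brio's induced payoffs are 3, 8, 13, 4, 17, so Brio commits to S5. Subgame-perfect outcome: (S, S5) with payoffs (20, 17).
Under simultaneous play:
Alto's best replies: S1→XL; S2→S; S3→M; S4→XL; S5→S.
Brio's best replies: S→S5; M→S2; L→S3; XL→S3.
The unique mutual best reply is (S, S5), giving (20, 17).
Sequential outcome (S, S5) coincides with the Nash profile (S, S5).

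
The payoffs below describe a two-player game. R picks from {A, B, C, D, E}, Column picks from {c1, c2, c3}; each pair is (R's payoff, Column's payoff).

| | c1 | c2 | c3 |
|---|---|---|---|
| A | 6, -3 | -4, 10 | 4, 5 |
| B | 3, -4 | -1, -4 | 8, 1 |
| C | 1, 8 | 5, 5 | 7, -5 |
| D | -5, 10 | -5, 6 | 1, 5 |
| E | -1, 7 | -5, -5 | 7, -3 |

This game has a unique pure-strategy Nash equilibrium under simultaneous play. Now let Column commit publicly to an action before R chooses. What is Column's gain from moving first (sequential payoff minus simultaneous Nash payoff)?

R best-responds to each possible Column move:
- c1: R compares 6, 3, 1, -5, -1 and picks A; Column would get -3.
- c2: R compares -4, -1, 5, -5, -5 and picks C; Column would get 5.
- c3: R compares 4, 8, 7, 1, 7 and picks B; Column would get 1.
Column's induced payoffs are -3, 5, 1, so Column commits to c2. Subgame-perfect outcome: (C, c2) with payoffs (5, 5).
For the simultaneous game, intersect best replies.
R's best replies: c1→A; c2→C; c3→B.
Column's best replies: A→c2; B→c3; C→c1; D→c1; E→c1.
Only (B, c3) has each player best-responding; Nash payoffs (8, 1).
Column's commitment gain: 5 − 1 = 4.

4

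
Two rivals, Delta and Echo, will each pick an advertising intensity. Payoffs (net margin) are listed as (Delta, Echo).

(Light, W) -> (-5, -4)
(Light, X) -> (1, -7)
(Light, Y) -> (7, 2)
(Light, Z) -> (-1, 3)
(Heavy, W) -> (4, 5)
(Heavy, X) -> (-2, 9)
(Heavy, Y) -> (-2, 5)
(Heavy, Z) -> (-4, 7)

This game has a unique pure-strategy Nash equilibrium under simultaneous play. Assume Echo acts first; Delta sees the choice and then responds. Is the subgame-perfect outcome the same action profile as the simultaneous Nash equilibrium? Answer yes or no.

Work backward from Delta's decision.
- W: BR = Heavy, leader payoff 5.
- X: BR = Light, leader payoff -7.
- Y: BR = Light, leader payoff 2.
- Z: BR = Light, leader payoff 3.
Maximizing over 5, -7, 2, 3, Echo chooses W. Subgame-perfect outcome: (Heavy, W) with payoffs (4, 5).
Now find the simultaneous Nash equilibrium.
Delta's best replies: W→Heavy; X→Light; Y→Light; Z→Light.
Echo's best replies: Light→Z; Heavy→X.
The unique mutual best reply is (Light, Z), giving (-1, 3).
Sequential outcome (Heavy, W) differs from the Nash profile (Light, Z).

no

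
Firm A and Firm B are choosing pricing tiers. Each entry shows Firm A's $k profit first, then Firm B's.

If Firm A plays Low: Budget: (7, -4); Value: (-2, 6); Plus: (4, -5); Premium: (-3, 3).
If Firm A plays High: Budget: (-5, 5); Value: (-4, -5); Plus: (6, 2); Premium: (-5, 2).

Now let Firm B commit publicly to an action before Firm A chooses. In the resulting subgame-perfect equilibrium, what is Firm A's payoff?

-2

Solve by backward induction (Firm B leads).
- Budget → Firm A plays Low (best of 7, -5); Firm B gets -4.
- Value → Firm A plays Low (best of -2, -4); Firm B gets 6.
- Plus → Firm A plays High (best of 4, 6); Firm B gets 2.
- Premium → Firm A plays Low (best of -3, -5); Firm B gets 3.
Maximizing over -4, 6, 2, 3, Firm B chooses Value. Subgame-perfect outcome: (Low, Value) with payoffs (-2, 6).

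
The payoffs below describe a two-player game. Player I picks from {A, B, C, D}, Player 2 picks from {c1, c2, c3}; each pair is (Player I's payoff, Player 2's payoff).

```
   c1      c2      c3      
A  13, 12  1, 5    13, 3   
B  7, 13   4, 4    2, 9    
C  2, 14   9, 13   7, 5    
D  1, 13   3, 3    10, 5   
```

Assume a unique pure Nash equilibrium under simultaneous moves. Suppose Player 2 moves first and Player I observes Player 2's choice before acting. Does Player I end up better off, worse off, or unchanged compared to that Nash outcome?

worse off

Solve by backward induction (Player 2 leads).
- c1 → Player I plays A (best of 13, 7, 2, 1); Player 2 gets 12.
- c2 → Player I plays C (best of 1, 4, 9, 3); Player 2 gets 13.
- c3 → Player I plays A (best of 13, 2, 7, 10); Player 2 gets 3.
Among 12, 13, 3, the best is 13 at c2. Subgame-perfect outcome: (C, c2) with payoffs (9, 13).
For the simultaneous game, intersect best replies.
Player I's best replies: c1→A; c2→C; c3→A.
Player 2's best replies: A→c1; B→c1; C→c1; D→c1.
The unique mutual best reply is (A, c1), giving (13, 12).
Player I earns 9 sequentially versus 13 at the Nash outcome: worse off.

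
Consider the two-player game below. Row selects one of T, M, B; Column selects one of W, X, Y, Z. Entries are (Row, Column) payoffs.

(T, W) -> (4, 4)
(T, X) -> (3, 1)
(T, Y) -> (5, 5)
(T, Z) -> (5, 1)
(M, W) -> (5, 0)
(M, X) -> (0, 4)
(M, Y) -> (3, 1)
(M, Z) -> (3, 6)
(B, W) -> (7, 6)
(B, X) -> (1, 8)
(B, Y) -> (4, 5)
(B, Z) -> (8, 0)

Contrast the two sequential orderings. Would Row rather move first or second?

second

If Row leads: Column's best replies are T→Y, M→Z, B→X; Row's induced payoffs 5, 3, 1; outcome (T, Y), payoffs (5, 5).
If Column leads: Row's best replies are W→B, X→T, Y→T, Z→B; Column's induced payoffs 6, 1, 5, 0; outcome (B, W), payoffs (7, 6).
Row gets 5 moving first and 7 moving second, so Row prefers to move second.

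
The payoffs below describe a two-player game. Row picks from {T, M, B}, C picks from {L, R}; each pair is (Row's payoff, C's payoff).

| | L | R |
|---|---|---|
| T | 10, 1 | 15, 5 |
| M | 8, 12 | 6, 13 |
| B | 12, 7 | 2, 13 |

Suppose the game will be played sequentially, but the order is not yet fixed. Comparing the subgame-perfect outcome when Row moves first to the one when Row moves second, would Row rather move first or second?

If Row leads: C's best replies are T→R, M→R, B→R; Row's induced payoffs 15, 6, 2; outcome (T, R), payoffs (15, 5).
If C leads: Row's best replies are L→B, R→T; C's induced payoffs 7, 5; outcome (B, L), payoffs (12, 7).
Row gets 15 moving first and 12 moving second, so Row prefers to move first.

first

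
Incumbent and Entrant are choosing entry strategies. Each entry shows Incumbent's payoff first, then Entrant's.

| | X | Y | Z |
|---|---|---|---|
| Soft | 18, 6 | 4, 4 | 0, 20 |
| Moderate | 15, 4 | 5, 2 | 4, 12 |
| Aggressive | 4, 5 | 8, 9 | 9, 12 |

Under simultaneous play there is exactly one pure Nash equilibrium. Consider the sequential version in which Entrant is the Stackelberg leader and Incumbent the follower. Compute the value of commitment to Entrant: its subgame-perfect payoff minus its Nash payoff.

0

Solve by backward induction (Entrant leads).
- X → Incumbent plays Soft (best of 18, 15, 4); Entrant gets 6.
- Y → Incumbent plays Aggressive (best of 4, 5, 8); Entrant gets 9.
- Z → Incumbent plays Aggressive (best of 0, 4, 9); Entrant gets 12.
Among 6, 9, 12, the best is 12 at Z. Subgame-perfect outcome: (Aggressive, Z) with payoffs (9, 12).
Under simultaneous play:
Incumbent's best replies: X→Soft; Y→Aggressive; Z→Aggressive.
Entrant's best replies: Soft→Z; Moderate→Z; Aggressive→Z.
The unique mutual best reply is (Aggressive, Z), giving (9, 12).
Entrant's commitment gain: 12 − 12 = 0.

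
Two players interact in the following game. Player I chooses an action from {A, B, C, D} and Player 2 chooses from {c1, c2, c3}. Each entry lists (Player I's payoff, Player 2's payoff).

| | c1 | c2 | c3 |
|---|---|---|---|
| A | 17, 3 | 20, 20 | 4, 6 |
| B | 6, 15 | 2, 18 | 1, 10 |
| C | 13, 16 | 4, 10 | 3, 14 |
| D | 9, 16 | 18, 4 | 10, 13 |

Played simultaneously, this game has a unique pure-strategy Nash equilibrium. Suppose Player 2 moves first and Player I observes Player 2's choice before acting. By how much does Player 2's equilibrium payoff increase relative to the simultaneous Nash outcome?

Backward induction with Player 2 moving first.
- c1: Player I compares 17, 6, 13, 9 and picks A; Player 2 would get 3.
- c2: Player I compares 20, 2, 4, 18 and picks A; Player 2 would get 20.
- c3: Player I compares 4, 1, 3, 10 and picks D; Player 2 would get 13.
Maximizing over 3, 20, 13, Player 2 chooses c2. Subgame-perfect outcome: (A, c2) with payoffs (20, 20).
For the simultaneous game, intersect best replies.
Player I's best replies: c1→A; c2→A; c3→D.
Player 2's best replies: A→c2; B→c2; C→c1; D→c1.
The unique mutual best reply is (A, c2), giving (20, 20).
Player 2's commitment gain: 20 − 20 = 0.

0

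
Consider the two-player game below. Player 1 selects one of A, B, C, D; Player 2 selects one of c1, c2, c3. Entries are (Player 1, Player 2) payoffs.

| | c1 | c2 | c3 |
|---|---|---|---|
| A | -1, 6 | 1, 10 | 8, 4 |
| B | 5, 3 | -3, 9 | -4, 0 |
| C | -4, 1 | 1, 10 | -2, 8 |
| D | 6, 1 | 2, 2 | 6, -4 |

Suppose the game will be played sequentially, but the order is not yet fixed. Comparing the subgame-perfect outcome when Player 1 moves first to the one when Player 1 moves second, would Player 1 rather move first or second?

If Player 1 leads: Player 2's best replies are A→c2, B→c2, C→c2, D→c2; Player 1's induced payoffs 1, -3, 1, 2; outcome (D, c2), payoffs (2, 2).
If Player 2 leads: Player 1's best replies are c1→D, c2→D, c3→A; Player 2's induced payoffs 1, 2, 4; outcome (A, c3), payoffs (8, 4).
Player 1 gets 2 moving first and 8 moving second, so Player 1 prefers to move second.

second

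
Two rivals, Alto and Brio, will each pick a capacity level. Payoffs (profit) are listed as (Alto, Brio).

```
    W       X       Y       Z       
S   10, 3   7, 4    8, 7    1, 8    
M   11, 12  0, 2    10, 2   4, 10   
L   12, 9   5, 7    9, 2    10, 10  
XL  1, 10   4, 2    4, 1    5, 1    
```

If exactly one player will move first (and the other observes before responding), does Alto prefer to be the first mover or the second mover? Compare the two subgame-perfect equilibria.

If Alto leads: Brio's best replies are S→Z, M→W, L→Z, XL→W; Alto's induced payoffs 1, 11, 10, 1; outcome (M, W), payoffs (11, 12).
If Brio leads: Alto's best replies are W→L, X→S, Y→M, Z→L; Brio's induced payoffs 9, 4, 2, 10; outcome (L, Z), payoffs (10, 10).
Alto gets 11 moving first and 10 moving second, so Alto prefers to move first.

first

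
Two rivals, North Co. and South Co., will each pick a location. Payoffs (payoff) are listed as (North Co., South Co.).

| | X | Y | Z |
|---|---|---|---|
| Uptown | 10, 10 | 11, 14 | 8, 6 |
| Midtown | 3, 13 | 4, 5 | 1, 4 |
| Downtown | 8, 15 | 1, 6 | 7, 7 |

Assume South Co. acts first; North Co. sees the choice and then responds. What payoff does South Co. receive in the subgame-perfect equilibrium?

14

Solve by backward induction (South Co. leads).
- X: North Co. compares 10, 3, 8 and picks Uptown; South Co. would get 10.
- Y: North Co. compares 11, 4, 1 and picks Uptown; South Co. would get 14.
- Z: North Co. compares 8, 1, 7 and picks Uptown; South Co. would get 6.
Maximizing over 10, 14, 6, South Co. chooses Y. Subgame-perfect outcome: (Uptown, Y) with payoffs (11, 14).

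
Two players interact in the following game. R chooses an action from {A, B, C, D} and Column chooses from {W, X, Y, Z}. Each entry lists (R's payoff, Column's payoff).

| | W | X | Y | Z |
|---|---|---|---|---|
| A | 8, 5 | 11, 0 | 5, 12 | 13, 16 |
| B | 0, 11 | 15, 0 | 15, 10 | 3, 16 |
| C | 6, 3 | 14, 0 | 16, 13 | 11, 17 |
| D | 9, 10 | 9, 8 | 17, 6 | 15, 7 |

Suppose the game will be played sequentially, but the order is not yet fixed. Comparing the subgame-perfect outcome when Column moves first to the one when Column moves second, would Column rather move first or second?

second

If R leads: Column's best replies are A→Z, B→Z, C→Z, D→W; R's induced payoffs 13, 3, 11, 9; outcome (A, Z), payoffs (13, 16).
If Column leads: R's best replies are W→D, X→B, Y→D, Z→D; Column's induced payoffs 10, 0, 6, 7; outcome (D, W), payoffs (9, 10).
Column gets 10 moving first and 16 moving second, so Column prefers to move second.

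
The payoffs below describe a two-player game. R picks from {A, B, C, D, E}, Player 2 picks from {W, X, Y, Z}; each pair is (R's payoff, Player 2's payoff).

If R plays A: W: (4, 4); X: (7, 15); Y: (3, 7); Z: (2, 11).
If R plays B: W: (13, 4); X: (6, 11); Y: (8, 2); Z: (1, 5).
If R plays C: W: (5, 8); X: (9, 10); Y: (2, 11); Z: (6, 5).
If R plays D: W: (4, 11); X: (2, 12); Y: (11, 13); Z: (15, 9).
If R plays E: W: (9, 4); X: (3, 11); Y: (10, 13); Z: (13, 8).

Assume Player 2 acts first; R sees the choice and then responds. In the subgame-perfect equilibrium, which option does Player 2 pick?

R best-responds to each possible Player 2 move:
- W → R plays B (best of 4, 13, 5, 4, 9); Player 2 gets 4.
- X → R plays C (best of 7, 6, 9, 2, 3); Player 2 gets 10.
- Y → R plays D (best of 3, 8, 2, 11, 10); Player 2 gets 13.
- Z → R plays D (best of 2, 1, 6, 15, 13); Player 2 gets 9.
Among 4, 10, 13, 9, the best is 13 at Y. Subgame-perfect outcome: (D, Y) with payoffs (11, 13).

Y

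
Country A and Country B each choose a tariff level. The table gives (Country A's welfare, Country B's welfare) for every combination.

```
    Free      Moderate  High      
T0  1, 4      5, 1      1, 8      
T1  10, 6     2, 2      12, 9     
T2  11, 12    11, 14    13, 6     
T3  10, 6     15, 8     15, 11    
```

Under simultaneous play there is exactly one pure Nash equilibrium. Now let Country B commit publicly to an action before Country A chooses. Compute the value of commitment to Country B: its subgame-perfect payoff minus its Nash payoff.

Solve by backward induction (Country B leads).
- Free: Country A compares 1, 10, 11, 10 and picks T2; Country B would get 12.
- Moderate: Country A compares 5, 2, 11, 15 and picks T3; Country B would get 8.
- High: Country A compares 1, 12, 13, 15 and picks T3; Country B would get 11.
Country B's induced payoffs are 12, 8, 11, so Country B commits to Free. Subgame-perfect outcome: (T2, Free) with payoffs (11, 12).
For the simultaneous game, intersect best replies.
Country A's best replies: Free→T2; Moderate→T3; High→T3.
Country B's best replies: T0→High; T1→High; T2→Moderate; T3→High.
The unique mutual best reply is (T3, High), giving (15, 11).
Country B's commitment gain: 12 − 11 = 1.

1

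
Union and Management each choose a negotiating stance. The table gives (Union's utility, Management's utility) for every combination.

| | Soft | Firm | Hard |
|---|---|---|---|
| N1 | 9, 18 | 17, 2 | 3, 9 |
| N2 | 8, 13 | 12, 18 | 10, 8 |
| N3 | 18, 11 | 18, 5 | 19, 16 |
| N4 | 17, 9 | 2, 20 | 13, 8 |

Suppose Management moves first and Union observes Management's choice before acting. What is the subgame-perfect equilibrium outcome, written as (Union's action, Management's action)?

Solve by backward induction (Management leads).
- Soft: Union compares 9, 8, 18, 17 and picks N3; Management would get 11.
- Firm: Union compares 17, 12, 18, 2 and picks N3; Management would get 5.
- Hard: Union compares 3, 10, 19, 13 and picks N3; Management would get 16.
Management's induced payoffs are 11, 5, 16, so Management commits to Hard. Subgame-perfect outcome: (N3, Hard) with payoffs (19, 16).

(N3, Hard)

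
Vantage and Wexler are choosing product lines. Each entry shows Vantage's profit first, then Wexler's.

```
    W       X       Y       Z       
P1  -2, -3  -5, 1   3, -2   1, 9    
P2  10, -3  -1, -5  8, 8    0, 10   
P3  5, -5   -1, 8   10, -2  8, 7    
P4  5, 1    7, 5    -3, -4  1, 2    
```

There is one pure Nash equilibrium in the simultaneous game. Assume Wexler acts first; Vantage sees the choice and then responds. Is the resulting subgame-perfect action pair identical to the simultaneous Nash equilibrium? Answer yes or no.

Work backward from Vantage's decision.
- W: Vantage compares -2, 10, 5, 5 and picks P2; Wexler would get -3.
- X: Vantage compares -5, -1, -1, 7 and picks P4; Wexler would get 5.
- Y: Vantage compares 3, 8, 10, -3 and picks P3; Wexler would get -2.
- Z: Vantage compares 1, 0, 8, 1 and picks P3; Wexler would get 7.
Maximizing over -3, 5, -2, 7, Wexler chooses Z. Subgame-perfect outcome: (P3, Z) with payoffs (8, 7).
Now find the simultaneous Nash equilibrium.
Vantage's best replies: W→P2; X→P4; Y→P3; Z→P3.
Wexler's best replies: P1→Z; P2→Z; P3→X; P4→X.
The unique mutual best reply is (P4, X), giving (7, 5).
Sequential outcome (P3, Z) differs from the Nash profile (P4, X).

no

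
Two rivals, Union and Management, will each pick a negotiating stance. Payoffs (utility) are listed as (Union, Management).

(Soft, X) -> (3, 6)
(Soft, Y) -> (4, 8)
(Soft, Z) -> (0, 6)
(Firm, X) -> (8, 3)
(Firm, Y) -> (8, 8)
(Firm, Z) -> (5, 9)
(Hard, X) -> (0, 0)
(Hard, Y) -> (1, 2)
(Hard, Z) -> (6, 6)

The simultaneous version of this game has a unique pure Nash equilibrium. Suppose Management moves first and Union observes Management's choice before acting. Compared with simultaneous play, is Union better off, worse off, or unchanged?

better off

Backward induction with Management moving first.
- X: BR = Firm, leader payoff 3.
- Y: BR = Firm, leader payoff 8.
- Z: BR = Hard, leader payoff 6.
Maximizing over 3, 8, 6, Management chooses Y. Subgame-perfect outcome: (Firm, Y) with payoffs (8, 8).
Under simultaneous play:
Union's best replies: X→Firm; Y→Firm; Z→Hard.
Management's best replies: Soft→Y; Firm→Z; Hard→Z.
The unique mutual best reply is (Hard, Z), giving (6, 6).
Union earns 8 sequentially versus 6 at the Nash outcome: better off.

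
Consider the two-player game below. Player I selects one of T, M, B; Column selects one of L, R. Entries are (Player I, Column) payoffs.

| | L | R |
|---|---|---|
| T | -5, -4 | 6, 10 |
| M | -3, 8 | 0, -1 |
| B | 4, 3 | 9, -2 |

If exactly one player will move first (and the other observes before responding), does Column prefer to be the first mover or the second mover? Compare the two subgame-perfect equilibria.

If Player I leads: Column's best replies are T→R, M→L, B→L; Player I's induced payoffs 6, -3, 4; outcome (T, R), payoffs (6, 10).
If Column leads: Player I's best replies are L→B, R→B; Column's induced payoffs 3, -2; outcome (B, L), payoffs (4, 3).
Column gets 3 moving first and 10 moving second, so Column prefers to move second.

second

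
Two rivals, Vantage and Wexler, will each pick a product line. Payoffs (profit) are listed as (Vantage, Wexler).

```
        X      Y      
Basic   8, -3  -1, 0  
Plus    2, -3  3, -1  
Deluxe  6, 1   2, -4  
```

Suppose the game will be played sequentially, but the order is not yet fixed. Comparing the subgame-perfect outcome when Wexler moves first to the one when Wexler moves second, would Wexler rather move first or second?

second

If Vantage leads: Wexler's best replies are Basic→Y, Plus→Y, Deluxe→X; Vantage's induced payoffs -1, 3, 6; outcome (Deluxe, X), payoffs (6, 1).
If Wexler leads: Vantage's best replies are X→Basic, Y→Plus; Wexler's induced payoffs -3, -1; outcome (Plus, Y), payoffs (3, -1).
Wexler gets -1 moving first and 1 moving second, so Wexler prefers to move second.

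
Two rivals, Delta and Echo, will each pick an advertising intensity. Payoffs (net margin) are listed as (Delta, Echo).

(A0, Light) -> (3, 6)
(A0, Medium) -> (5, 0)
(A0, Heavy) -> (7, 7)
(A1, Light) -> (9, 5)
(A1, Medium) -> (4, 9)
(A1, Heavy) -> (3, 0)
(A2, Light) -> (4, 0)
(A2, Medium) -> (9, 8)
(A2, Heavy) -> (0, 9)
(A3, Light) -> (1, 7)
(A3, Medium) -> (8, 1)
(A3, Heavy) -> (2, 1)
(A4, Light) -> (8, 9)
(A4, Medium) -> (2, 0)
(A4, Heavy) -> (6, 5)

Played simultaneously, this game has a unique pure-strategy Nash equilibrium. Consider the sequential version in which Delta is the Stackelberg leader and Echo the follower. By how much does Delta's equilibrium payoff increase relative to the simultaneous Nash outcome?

1

Backward induction with Delta moving first.
- A0 → Echo plays Heavy (best of 6, 0, 7); Delta gets 7.
- A1 → Echo plays Medium (best of 5, 9, 0); Delta gets 4.
- A2 → Echo plays Heavy (best of 0, 8, 9); Delta gets 0.
- A3 → Echo plays Light (best of 7, 1, 1); Delta gets 1.
- A4 → Echo plays Light (best of 9, 0, 5); Delta gets 8.
Among 7, 4, 0, 1, 8, the best is 8 at A4. Subgame-perfect outcome: (A4, Light) with payoffs (8, 9).
Under simultaneous play:
Delta's best replies: Light→A1; Medium→A2; Heavy→A0.
Echo's best replies: A0→Heavy; A1→Medium; A2→Heavy; A3→Light; A4→Light.
Only (A0, Heavy) has each player best-responding; Nash payoffs (7, 7).
Delta's commitment gain: 8 − 7 = 1.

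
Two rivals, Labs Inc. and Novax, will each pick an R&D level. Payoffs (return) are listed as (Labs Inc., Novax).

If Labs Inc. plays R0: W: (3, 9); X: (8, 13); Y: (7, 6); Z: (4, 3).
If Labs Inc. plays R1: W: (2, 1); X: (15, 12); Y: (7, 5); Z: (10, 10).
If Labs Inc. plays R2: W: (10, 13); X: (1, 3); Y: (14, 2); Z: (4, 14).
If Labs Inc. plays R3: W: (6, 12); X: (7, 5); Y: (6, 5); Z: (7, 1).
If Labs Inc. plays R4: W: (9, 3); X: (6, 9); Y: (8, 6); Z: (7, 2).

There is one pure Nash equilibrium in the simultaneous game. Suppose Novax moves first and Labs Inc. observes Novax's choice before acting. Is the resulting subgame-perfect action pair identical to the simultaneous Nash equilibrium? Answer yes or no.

no

Solve by backward induction (Novax leads).
- W → Labs Inc. plays R2 (best of 3, 2, 10, 6, 9); Novax gets 13.
- X → Labs Inc. plays R1 (best of 8, 15, 1, 7, 6); Novax gets 12.
- Y → Labs Inc. plays R2 (best of 7, 7, 14, 6, 8); Novax gets 2.
- Z → Labs Inc. plays R1 (best of 4, 10, 4, 7, 7); Novax gets 10.
Maximizing over 13, 12, 2, 10, Novax chooses W. Subgame-perfect outcome: (R2, W) with payoffs (10, 13).
For the simultaneous game, intersect best replies.
Labs Inc.'s best replies: W→R2; X→R1; Y→R2; Z→R1.
Novax's best replies: R0→X; R1→X; R2→Z; R3→W; R4→X.
Only (R1, X) has each player best-responding; Nash payoffs (15, 12).
Sequential outcome (R2, W) differs from the Nash profile (R1, X).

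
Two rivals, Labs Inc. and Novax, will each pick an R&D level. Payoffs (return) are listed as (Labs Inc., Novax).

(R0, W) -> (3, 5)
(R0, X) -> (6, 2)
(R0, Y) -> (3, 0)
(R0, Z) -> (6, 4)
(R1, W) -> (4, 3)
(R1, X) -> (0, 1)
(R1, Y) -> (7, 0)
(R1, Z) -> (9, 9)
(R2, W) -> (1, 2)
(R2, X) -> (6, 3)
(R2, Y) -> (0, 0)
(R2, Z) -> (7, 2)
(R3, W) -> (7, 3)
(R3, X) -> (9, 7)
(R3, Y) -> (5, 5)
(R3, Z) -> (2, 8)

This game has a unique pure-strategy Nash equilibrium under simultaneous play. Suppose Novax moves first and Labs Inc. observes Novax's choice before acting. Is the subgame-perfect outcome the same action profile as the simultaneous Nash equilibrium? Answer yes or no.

yes

Labs Inc. best-responds to each possible Novax move:
- W: Labs Inc. compares 3, 4, 1, 7 and picks R3; Novax would get 3.
- X: Labs Inc. compares 6, 0, 6, 9 and picks R3; Novax would get 7.
- Y: Labs Inc. compares 3, 7, 0, 5 and picks R1; Novax would get 0.
- Z: Labs Inc. compares 6, 9, 7, 2 and picks R1; Novax would get 9.
Novax's induced payoffs are 3, 7, 0, 9, so Novax commits to Z. Subgame-perfect outcome: (R1, Z) with payoffs (9, 9).
Under simultaneous play:
Labs Inc.'s best replies: W→R3; X→R3; Y→R1; Z→R1.
Novax's best replies: R0→W; R1→Z; R2→X; R3→Z.
Only (R1, Z) has each player best-responding; Nash payoffs (9, 9).
Sequential outcome (R1, Z) coincides with the Nash profile (R1, Z).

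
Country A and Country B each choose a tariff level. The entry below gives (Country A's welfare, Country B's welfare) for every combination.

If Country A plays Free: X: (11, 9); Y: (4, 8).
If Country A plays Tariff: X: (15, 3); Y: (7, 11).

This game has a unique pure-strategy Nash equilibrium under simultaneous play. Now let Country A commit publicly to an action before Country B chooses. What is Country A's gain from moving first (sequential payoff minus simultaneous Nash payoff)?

Backward induction with Country A moving first.
- Free: Country B compares 9, 8 and picks X; Country A would get 11.
- Tariff: Country B compares 3, 11 and picks Y; Country A would get 7.
Country A's induced payoffs are 11, 7, so Country A commits to Free. Subgame-perfect outcome: (Free, X) with payoffs (11, 9).
Under simultaneous play:
Country A's best replies: X→Tariff; Y→Tariff.
Country B's best replies: Free→X; Tariff→Y.
The unique mutual best reply is (Tariff, Y), giving (7, 11).
Country A's commitment gain: 11 − 7 = 4.

4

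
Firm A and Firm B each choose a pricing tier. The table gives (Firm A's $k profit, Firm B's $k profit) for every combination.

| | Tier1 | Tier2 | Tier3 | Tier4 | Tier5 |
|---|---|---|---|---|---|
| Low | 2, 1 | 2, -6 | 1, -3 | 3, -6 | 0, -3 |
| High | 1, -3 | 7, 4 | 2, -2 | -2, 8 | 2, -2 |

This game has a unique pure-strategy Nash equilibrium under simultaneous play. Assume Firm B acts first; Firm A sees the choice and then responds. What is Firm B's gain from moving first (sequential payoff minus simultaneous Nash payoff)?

3

Solve by backward induction (Firm B leads).
- Tier1: BR = Low, leader payoff 1.
- Tier2: BR = High, leader payoff 4.
- Tier3: BR = High, leader payoff -2.
- Tier4: BR = Low, leader payoff -6.
- Tier5: BR = High, leader payoff -2.
Firm B's induced payoffs are 1, 4, -2, -6, -2, so Firm B commits to Tier2. Subgame-perfect outcome: (High, Tier2) with payoffs (7, 4).
For the simultaneous game, intersect best replies.
Firm A's best replies: Tier1→Low; Tier2→High; Tier3→High; Tier4→Low; Tier5→High.
Firm B's best replies: Low→Tier1; High→Tier4.
The unique mutual best reply is (Low, Tier1), giving (2, 1).
Firm B's commitment gain: 4 − 1 = 3.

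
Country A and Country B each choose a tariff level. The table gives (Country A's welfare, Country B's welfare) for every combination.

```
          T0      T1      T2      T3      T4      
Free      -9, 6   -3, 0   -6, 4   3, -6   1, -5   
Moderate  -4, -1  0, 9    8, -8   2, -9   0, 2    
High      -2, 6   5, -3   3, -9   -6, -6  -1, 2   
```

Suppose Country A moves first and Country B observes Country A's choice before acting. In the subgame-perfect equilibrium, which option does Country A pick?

Solve by backward induction (Country A leads).
- Free: Country B compares 6, 0, 4, -6, -5 and picks T0; Country A would get -9.
- Moderate: Country B compares -1, 9, -8, -9, 2 and picks T1; Country A would get 0.
- High: Country B compares 6, -3, -9, -6, 2 and picks T0; Country A would get -2.
Among -9, 0, -2, the best is 0 at Moderate. Subgame-perfect outcome: (Moderate, T1) with payoffs (0, 9).

Moderate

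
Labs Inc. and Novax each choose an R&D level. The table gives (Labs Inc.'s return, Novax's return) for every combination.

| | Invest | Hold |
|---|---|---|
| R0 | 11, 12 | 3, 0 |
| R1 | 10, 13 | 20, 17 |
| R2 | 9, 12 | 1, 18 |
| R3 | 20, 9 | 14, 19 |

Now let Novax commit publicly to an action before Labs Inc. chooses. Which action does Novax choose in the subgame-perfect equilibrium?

Hold

Backward induction with Novax moving first.
- Invest → Labs Inc. plays R3 (best of 11, 10, 9, 20); Novax gets 9.
- Hold → Labs Inc. plays R1 (best of 3, 20, 1, 14); Novax gets 17.
Maximizing over 9, 17, Novax chooses Hold. Subgame-perfect outcome: (R1, Hold) with payoffs (20, 17).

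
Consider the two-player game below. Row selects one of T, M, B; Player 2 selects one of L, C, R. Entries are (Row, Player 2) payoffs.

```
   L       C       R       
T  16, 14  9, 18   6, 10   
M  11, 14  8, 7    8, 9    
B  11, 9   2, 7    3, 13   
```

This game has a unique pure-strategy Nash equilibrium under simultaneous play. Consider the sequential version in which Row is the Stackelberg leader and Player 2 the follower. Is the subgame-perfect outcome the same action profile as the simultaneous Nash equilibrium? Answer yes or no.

Solve by backward induction (Row leads).
- T → Player 2 plays C (best of 14, 18, 10); Row gets 9.
- M → Player 2 plays L (best of 14, 7, 9); Row gets 11.
- B → Player 2 plays R (best of 9, 7, 13); Row gets 3.
Among 9, 11, 3, the best is 11 at M. Subgame-perfect outcome: (M, L) with payoffs (11, 14).
Under simultaneous play:
Row's best replies: L→T; C→T; R→M.
Player 2's best replies: T→C; M→L; B→R.
The unique mutual best reply is (T, C), giving (9, 18).
Sequential outcome (M, L) differs from the Nash profile (T, C).

no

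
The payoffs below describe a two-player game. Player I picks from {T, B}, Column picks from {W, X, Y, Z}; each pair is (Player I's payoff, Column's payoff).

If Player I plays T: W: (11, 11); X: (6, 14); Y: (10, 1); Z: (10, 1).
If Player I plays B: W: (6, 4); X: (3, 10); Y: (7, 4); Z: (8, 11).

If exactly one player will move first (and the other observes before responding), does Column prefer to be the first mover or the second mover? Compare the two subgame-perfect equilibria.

If Player I leads: Column's best replies are T→X, B→Z; Player I's induced payoffs 6, 8; outcome (B, Z), payoffs (8, 11).
If Column leads: Player I's best replies are W→T, X→T, Y→T, Z→T; Column's induced payoffs 11, 14, 1, 1; outcome (T, X), payoffs (6, 14).
Column gets 14 moving first and 11 moving second, so Column prefers to move first.

first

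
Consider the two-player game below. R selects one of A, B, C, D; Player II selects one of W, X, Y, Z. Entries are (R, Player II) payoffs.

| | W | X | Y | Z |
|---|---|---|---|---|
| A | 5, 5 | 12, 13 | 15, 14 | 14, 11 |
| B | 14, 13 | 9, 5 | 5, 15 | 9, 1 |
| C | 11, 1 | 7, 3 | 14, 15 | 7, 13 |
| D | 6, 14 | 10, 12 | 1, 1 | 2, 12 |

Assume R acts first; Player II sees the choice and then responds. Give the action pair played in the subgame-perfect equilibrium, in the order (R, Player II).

Player II best-responds to each possible R move:
- A → Player II plays Y (best of 5, 13, 14, 11); R gets 15.
- B → Player II plays Y (best of 13, 5, 15, 1); R gets 5.
- C → Player II plays Y (best of 1, 3, 15, 13); R gets 14.
- D → Player II plays W (best of 14, 12, 1, 12); R gets 6.
Maximizing over 15, 5, 14, 6, R chooses A. Subgame-perfect outcome: (A, Y) with payoffs (15, 14).

(A, Y)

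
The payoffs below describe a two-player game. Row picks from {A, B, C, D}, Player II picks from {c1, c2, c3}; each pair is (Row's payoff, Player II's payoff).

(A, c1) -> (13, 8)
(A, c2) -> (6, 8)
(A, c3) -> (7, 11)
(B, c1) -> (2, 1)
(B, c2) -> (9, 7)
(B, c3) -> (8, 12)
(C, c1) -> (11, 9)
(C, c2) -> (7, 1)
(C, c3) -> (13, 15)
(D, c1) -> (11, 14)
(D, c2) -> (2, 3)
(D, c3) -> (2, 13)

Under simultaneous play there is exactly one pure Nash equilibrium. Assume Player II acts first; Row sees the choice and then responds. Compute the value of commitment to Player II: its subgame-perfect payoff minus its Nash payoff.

0

Row best-responds to each possible Player II move:
- c1: BR = A, leader payoff 8.
- c2: BR = B, leader payoff 7.
- c3: BR = C, leader payoff 15.
Player II's induced payoffs are 8, 7, 15, so Player II commits to c3. Subgame-perfect outcome: (C, c3) with payoffs (13, 15).
Under simultaneous play:
Row's best replies: c1→A; c2→B; c3→C.
Player II's best replies: A→c3; B→c3; C→c3; D→c1.
The unique mutual best reply is (C, c3), giving (13, 15).
Player II's commitment gain: 15 − 15 = 0.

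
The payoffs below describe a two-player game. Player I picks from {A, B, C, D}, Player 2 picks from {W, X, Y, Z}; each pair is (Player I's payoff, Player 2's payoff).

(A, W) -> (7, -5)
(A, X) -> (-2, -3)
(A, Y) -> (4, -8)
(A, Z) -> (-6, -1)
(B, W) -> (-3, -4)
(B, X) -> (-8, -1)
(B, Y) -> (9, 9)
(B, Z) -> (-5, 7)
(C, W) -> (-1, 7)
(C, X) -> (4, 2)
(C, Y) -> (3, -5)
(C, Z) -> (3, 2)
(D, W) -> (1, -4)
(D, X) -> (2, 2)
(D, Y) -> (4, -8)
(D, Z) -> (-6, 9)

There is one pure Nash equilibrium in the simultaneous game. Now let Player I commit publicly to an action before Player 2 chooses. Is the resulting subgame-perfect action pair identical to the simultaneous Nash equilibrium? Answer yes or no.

yes

Backward induction with Player I moving first.
- A: Player 2 compares -5, -3, -8, -1 and picks Z; Player I would get -6.
- B: Player 2 compares -4, -1, 9, 7 and picks Y; Player I would get 9.
- C: Player 2 compares 7, 2, -5, 2 and picks W; Player I would get -1.
- D: Player 2 compares -4, 2, -8, 9 and picks Z; Player I would get -6.
Maximizing over -6, 9, -1, -6, Player I chooses B. Subgame-perfect outcome: (B, Y) with payoffs (9, 9).
Now find the simultaneous Nash equilibrium.
Player I's best replies: W→A; X→C; Y→B; Z→C.
Player 2's best replies: A→Z; B→Y; C→W; D→Z.
Only (B, Y) has each player best-responding; Nash payoffs (9, 9).
Sequential outcome (B, Y) coincides with the Nash profile (B, Y).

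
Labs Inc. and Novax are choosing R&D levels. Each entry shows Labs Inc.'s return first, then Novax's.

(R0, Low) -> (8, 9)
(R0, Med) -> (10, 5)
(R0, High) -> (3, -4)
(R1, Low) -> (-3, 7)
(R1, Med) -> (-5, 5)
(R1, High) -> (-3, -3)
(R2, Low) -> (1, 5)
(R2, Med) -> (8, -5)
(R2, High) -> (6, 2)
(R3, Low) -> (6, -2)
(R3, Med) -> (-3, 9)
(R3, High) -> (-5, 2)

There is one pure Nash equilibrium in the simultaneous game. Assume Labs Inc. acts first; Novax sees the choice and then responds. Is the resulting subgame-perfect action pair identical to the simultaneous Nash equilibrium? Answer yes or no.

yes

Solve by backward induction (Labs Inc. leads).
- R0 → Novax plays Low (best of 9, 5, -4); Labs Inc. gets 8.
- R1 → Novax plays Low (best of 7, 5, -3); Labs Inc. gets -3.
- R2 → Novax plays Low (best of 5, -5, 2); Labs Inc. gets 1.
- R3 → Novax plays Med (best of -2, 9, 2); Labs Inc. gets -3.
Among 8, -3, 1, -3, the best is 8 at R0. Subgame-perfect outcome: (R0, Low) with payoffs (8, 9).
For the simultaneous game, intersect best replies.
Labs Inc.'s best replies: Low→R0; Med→R0; High→R2.
Novax's best replies: R0→Low; R1→Low; R2→Low; R3→Med.
Only (R0, Low) has each player best-responding; Nash payoffs (8, 9).
Sequential outcome (R0, Low) coincides with the Nash profile (R0, Low).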